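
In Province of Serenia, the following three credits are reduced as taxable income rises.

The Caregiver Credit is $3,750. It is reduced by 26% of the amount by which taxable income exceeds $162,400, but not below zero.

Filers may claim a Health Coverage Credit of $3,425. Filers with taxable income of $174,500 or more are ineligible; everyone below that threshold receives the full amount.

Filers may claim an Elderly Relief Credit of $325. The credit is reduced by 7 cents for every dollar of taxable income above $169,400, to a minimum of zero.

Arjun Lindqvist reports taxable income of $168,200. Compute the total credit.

Caregiver Credit: 26% of the $5,800 excess over $162,400 is $1,508; credit = $3,750 − $1,508 = $2,242.
Health Coverage Credit: $168,200 is below the $174,500 cutoff, so the full $3,425 applies.
Elderly Relief Credit: $168,200 is at or below the $169,400 threshold, so the full $325 applies.
Total: $2,242 + $3,425 + $325 = $5,992.

$5,992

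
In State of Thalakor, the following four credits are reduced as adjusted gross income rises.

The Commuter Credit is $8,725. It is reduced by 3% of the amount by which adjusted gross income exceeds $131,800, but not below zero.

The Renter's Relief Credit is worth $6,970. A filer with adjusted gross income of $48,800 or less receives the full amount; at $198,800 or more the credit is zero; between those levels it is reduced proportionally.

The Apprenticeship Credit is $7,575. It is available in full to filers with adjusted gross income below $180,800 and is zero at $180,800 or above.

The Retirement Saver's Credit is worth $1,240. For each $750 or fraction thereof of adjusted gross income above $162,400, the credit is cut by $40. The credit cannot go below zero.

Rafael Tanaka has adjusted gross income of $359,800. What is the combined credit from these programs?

Commuter Credit: 3% of the $228,000 excess over $131,800 is $6,840; credit = $8,725 − $6,840 = $1,885.
Renter's Relief Credit: $359,800 is at or above $198,800, so the credit is $0.
Apprenticeship Credit: $359,800 meets or exceeds the $180,800 cutoff, so the credit is $0.
Retirement Saver's Credit: income exceeds $162,400 by $197,400 → 264 increments × $40 = $10,560 ≥ base, so the credit is $0.
Total: $1,885 + $0 + $0 + $0 = $1,885.

$1,885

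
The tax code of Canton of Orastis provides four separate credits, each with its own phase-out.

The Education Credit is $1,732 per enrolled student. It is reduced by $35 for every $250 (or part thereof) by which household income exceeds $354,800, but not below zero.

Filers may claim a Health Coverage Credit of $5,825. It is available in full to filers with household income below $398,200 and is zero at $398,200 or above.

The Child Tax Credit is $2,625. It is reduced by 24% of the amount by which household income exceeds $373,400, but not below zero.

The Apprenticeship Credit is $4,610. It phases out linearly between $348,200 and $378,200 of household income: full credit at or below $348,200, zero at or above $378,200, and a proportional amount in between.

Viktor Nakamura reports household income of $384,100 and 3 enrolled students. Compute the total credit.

$6,948

Education Credit: base = 3 × $1,732 = $5,196. income exceeds $354,800 by $29,300, which is 118 full-or-partial $250 increments; reduction = 118 × $35 = $4,130, leaving $1,066.
Health Coverage Credit: $384,100 is below the $398,200 cutoff, so the full $5,825 applies.
Child Tax Credit: 24% of the $10,700 excess over $373,400 is $2,568; credit = $2,625 − $2,568 = $57.
Apprenticeship Credit: $384,100 is at or above $378,200, so the credit is $0.
Total: $1,066 + $5,825 + $57 + $0 = $6,948.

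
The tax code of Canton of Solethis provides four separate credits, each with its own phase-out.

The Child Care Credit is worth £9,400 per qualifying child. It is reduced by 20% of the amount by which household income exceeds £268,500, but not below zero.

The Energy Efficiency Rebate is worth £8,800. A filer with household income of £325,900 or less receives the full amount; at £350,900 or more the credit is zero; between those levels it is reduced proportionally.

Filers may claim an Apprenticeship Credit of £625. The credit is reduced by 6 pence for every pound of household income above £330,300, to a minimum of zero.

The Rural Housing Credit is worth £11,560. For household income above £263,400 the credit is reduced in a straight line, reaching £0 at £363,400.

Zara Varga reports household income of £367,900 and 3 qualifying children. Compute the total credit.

£8,320

Child Care Credit: base = 3 × £9,400 = £28,200. 20% of the £99,400 excess over £268,500 is £19,880; credit = £28,200 − £19,880 = £8,320.
Energy Efficiency Rebate: £367,900 is at or above £350,900, so the credit is £0.
Apprenticeship Credit: 6% of the £37,600 excess over £330,300 is £2,256 ≥ base, so the credit is £0.
Rural Housing Credit: £367,900 is at or above £363,400, so the credit is £0.
Total: £8,320 + £0 + £0 + £0 = £8,320.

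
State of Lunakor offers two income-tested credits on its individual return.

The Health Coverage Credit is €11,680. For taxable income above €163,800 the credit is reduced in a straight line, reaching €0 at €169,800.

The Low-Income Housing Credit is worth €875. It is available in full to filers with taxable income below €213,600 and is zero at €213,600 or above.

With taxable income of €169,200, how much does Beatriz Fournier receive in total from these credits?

€2,043

Health Coverage Credit: €169,200 is €5,400 into a €6,000 phase-out range, leaving 600/6,000 of the credit: €11,680 × 600/6,000 = €1,168.
Low-Income Housing Credit: €169,200 is below the €213,600 cutoff, so the full €875 applies.
Total: €1,168 + €875 = €2,043.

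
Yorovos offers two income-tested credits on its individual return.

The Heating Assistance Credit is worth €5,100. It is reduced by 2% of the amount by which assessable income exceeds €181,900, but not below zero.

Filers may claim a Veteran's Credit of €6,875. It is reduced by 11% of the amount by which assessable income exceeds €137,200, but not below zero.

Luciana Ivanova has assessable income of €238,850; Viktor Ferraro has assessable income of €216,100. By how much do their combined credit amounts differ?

Luciana (€238,850): Heating Assistance Credit: 2% of the €56,950 excess over €181,900 is €1,139; credit = €5,100 − €1,139 = €3,961. Veteran's Credit: 11% of the €101,650 excess over €137,200 is €11,181.50 ≥ base, so the credit is €0. total €3,961 + €0 = €3,961
Viktor (€216,100): Heating Assistance Credit: 2% of the €34,200 excess over €181,900 is €684; credit = €5,100 − €684 = €4,416. Veteran's Credit: 11% of the €78,900 excess over €137,200 is €8,679 ≥ base, so the credit is €0. total €4,416 + €0 = €4,416
Difference: |€3,961 − €4,416| = €455.

€455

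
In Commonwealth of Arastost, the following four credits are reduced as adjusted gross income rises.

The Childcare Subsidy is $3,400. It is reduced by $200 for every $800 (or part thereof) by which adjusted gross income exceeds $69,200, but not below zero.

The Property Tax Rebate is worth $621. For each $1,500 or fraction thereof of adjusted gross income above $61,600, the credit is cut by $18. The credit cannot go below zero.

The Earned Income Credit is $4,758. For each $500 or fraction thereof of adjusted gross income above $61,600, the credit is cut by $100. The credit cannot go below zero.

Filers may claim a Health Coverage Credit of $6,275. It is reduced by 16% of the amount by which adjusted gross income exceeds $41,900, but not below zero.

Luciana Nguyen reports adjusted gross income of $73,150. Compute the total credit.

$6,510

Childcare Subsidy: income exceeds $69,200 by $3,950, which is 5 full-or-partial $800 increments; reduction = 5 × $200 = $1,000, leaving $2,400.
Property Tax Rebate: income exceeds $61,600 by $11,550, which is 8 full-or-partial $1,500 increments; reduction = 8 × $18 = $144, leaving $477.
Earned Income Credit: income exceeds $61,600 by $11,550, which is 24 full-or-partial $500 increments; reduction = 24 × $100 = $2,400, leaving $2,358.
Health Coverage Credit: 16% of the $31,250 excess over $41,900 is $5,000; credit = $6,275 − $5,000 = $1,275.
Total: $2,400 + $477 + $2,358 + $1,275 = $6,510.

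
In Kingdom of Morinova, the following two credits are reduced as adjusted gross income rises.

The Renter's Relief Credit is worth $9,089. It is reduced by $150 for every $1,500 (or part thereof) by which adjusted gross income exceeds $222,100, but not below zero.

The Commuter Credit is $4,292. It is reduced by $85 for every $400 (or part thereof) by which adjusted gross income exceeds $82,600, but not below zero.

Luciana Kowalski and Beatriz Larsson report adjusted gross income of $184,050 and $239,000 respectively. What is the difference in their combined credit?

$1,800

Luciana ($184,050): Renter's Relief Credit: $184,050 is at or below the $222,100 threshold, so the full $9,089 applies. Commuter Credit: income exceeds $82,600 by $101,450 → 254 increments × $85 = $21,590 ≥ base, so the credit is $0. total $9,089 + $0 = $9,089
Beatriz ($239,000): Renter's Relief Credit: income exceeds $222,100 by $16,900, which is 12 full-or-partial $1,500 increments; reduction = 12 × $150 = $1,800, leaving $7,289. Commuter Credit: income exceeds $82,600 by $156,400 → 391 increments × $85 = $33,235 ≥ base, so the credit is $0. total $7,289 + $0 = $7,289
Difference: |$9,089 − $7,289| = $1,800.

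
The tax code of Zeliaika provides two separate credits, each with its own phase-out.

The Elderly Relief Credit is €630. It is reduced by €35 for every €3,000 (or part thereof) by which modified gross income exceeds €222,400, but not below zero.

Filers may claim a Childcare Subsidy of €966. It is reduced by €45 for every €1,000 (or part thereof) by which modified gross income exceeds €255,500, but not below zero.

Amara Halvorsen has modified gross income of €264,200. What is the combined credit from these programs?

€701

Elderly Relief Credit: income exceeds €222,400 by €41,800, which is 14 full-or-partial €3,000 increments; reduction = 14 × €35 = €490, leaving €140.
Childcare Subsidy: income exceeds €255,500 by €8,700, which is 9 full-or-partial €1,000 increments; reduction = 9 × €45 = €405, leaving €561.
Total: €140 + €561 = €701.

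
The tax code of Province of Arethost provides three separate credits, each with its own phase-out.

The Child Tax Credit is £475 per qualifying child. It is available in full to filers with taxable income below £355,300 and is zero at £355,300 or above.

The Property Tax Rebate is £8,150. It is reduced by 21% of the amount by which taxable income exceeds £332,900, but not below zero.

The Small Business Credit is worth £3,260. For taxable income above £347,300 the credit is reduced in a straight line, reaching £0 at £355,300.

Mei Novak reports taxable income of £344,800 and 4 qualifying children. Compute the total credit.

Child Tax Credit: base = 4 × £475 = £1,900. £344,800 is below the £355,300 cutoff, so the full £1,900 applies.
Property Tax Rebate: 21% of the £11,900 excess over £332,900 is £2,499; credit = £8,150 − £2,499 = £5,651.
Small Business Credit: £344,800 is at or below the £347,300 threshold, so the full £3,260 applies.
Total: £1,900 + £5,651 + £3,260 = £10,811.

£10,811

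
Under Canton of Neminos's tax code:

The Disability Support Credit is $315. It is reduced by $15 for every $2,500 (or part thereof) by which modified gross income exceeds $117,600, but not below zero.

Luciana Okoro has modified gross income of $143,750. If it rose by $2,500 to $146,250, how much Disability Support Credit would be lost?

At $143,750 — income exceeds $117,600 by $26,150, which is 11 full-or-partial $2,500 increments; reduction = 11 × $15 = $165, leaving $150.
At $146,250 — income exceeds $117,600 by $28,650, which is 12 full-or-partial $2,500 increments; reduction = 12 × $15 = $180, leaving $135.
Lost: $150 − $135 = $15.

$15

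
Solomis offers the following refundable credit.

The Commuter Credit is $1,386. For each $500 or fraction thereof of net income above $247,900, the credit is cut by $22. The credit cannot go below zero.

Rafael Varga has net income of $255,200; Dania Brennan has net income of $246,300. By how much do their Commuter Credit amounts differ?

$330

Rafael ($255,200): Commuter Credit: income exceeds $247,900 by $7,300, which is 15 full-or-partial $500 increments; reduction = 15 × $22 = $330, leaving $1,056.
Dania ($246,300): Commuter Credit: $246,300 is at or below the $247,900 threshold, so the full $1,386 applies.
Difference: |$1,056 − $1,386| = $330.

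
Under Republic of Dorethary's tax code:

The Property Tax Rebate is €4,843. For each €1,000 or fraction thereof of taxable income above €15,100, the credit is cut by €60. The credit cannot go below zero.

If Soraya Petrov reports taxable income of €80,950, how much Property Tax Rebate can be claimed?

Property Tax Rebate: income exceeds €15,100 by €65,850, which is 66 full-or-partial €1,000 increments; reduction = 66 × €60 = €3,960, leaving €883.

€883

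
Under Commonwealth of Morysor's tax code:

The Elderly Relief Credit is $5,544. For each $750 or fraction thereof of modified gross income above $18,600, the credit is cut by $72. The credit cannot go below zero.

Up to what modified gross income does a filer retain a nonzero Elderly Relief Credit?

After 76 increments the reduction is 76 × $72 = $5,472, leaving $72; one more increment wipes it out. Increment 76 ends at excess 76 × $750 = $57,000, so the highest qualifying income is $18,600 + $57,000 = $75,600.

$75,600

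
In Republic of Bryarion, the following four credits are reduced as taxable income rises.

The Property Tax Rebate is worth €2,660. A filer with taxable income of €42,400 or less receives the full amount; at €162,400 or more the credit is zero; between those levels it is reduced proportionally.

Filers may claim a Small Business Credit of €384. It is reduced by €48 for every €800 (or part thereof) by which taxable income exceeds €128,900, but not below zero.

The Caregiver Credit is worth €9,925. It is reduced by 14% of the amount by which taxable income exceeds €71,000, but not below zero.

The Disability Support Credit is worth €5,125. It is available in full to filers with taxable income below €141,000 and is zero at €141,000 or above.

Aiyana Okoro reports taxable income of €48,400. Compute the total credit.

€17,961

Property Tax Rebate: €48,400 is €6,000 into a €120,000 phase-out range, leaving 114,000/120,000 of the credit: €2,660 × 114,000/120,000 = €2,527.
Small Business Credit: €48,400 is at or below the €128,900 threshold, so the full €384 applies.
Caregiver Credit: €48,400 is at or below the €71,000 threshold, so the full €9,925 applies.
Disability Support Credit: €48,400 is below the €141,000 cutoff, so the full €5,125 applies.
Total: €2,527 + €384 + €9,925 + €5,125 = €17,961.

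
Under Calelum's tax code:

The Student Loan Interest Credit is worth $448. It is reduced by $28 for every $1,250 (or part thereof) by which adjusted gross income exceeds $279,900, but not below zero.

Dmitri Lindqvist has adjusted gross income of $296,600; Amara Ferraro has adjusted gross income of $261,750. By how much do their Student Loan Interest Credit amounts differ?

Dmitri ($296,600): Student Loan Interest Credit: income exceeds $279,900 by $16,700, which is 14 full-or-partial $1,250 increments; reduction = 14 × $28 = $392, leaving $56.
Amara ($261,750): Student Loan Interest Credit: $261,750 is at or below the $279,900 threshold, so the full $448 applies.
Difference: |$56 − $448| = $392.

$392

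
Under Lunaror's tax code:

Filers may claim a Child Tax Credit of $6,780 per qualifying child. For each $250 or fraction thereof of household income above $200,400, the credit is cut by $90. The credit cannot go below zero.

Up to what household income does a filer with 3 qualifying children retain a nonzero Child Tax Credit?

$256,650

Full credit = 3 × $6,780 = $20,340.
After 225 increments the reduction is 225 × $90 = $20,250, leaving $90; one more increment wipes it out. Increment 225 ends at excess 225 × $250 = $56,250, so the highest qualifying income is $200,400 + $56,250 = $256,650.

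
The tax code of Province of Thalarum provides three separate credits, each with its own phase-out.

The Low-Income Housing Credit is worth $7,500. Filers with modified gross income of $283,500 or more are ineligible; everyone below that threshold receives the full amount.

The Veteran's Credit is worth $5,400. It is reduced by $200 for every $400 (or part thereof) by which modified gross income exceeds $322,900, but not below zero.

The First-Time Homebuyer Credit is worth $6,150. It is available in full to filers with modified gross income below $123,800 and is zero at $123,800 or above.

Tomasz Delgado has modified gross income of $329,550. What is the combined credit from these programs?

$2,000

Low-Income Housing Credit: $329,550 meets or exceeds the $283,500 cutoff, so the credit is $0.
Veteran's Credit: income exceeds $322,900 by $6,650, which is 17 full-or-partial $400 increments; reduction = 17 × $200 = $3,400, leaving $2,000.
First-Time Homebuyer Credit: $329,550 meets or exceeds the $123,800 cutoff, so the credit is $0.
Total: $0 + $2,000 + $0 = $2,000.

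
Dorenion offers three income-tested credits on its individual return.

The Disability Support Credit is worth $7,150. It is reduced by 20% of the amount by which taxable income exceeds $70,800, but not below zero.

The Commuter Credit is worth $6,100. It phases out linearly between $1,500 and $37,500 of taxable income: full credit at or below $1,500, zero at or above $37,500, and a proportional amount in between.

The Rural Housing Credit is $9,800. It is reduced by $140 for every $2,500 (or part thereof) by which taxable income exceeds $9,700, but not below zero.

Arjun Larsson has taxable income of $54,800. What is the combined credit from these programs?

$14,290

Disability Support Credit: $54,800 is at or below the $70,800 threshold, so the full $7,150 applies.
Commuter Credit: $54,800 is at or above $37,500, so the credit is $0.
Rural Housing Credit: income exceeds $9,700 by $45,100, which is 19 full-or-partial $2,500 increments; reduction = 19 × $140 = $2,660, leaving $7,140.
Total: $7,150 + $0 + $7,140 = $14,290.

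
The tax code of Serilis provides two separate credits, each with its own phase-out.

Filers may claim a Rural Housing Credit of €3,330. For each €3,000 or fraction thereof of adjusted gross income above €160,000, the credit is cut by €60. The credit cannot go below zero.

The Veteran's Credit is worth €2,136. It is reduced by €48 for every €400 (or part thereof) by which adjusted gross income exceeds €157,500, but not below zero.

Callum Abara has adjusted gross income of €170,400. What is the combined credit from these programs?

€3,642

Rural Housing Credit: income exceeds €160,000 by €10,400, which is 4 full-or-partial €3,000 increments; reduction = 4 × €60 = €240, leaving €3,090.
Veteran's Credit: income exceeds €157,500 by €12,900, which is 33 full-or-partial €400 increments; reduction = 33 × €48 = €1,584, leaving €552.
Total: €3,090 + €552 = €3,642.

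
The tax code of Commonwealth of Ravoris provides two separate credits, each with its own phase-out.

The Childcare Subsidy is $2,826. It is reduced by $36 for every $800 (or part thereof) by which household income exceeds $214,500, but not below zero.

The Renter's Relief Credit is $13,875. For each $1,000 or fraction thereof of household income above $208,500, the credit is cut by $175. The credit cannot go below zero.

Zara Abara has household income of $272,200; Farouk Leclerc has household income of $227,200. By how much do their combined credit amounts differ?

Zara ($272,200): Childcare Subsidy: income exceeds $214,500 by $57,700, which is 73 full-or-partial $800 increments; reduction = 73 × $36 = $2,628, leaving $198. Renter's Relief Credit: income exceeds $208,500 by $63,700, which is 64 full-or-partial $1,000 increments; reduction = 64 × $175 = $11,200, leaving $2,675. total $198 + $2,675 = $2,873
Farouk ($227,200): Childcare Subsidy: income exceeds $214,500 by $12,700, which is 16 full-or-partial $800 increments; reduction = 16 × $36 = $576, leaving $2,250. Renter's Relief Credit: income exceeds $208,500 by $18,700, which is 19 full-or-partial $1,000 increments; reduction = 19 × $175 = $3,325, leaving $10,550. total $2,250 + $10,550 = $12,800
Difference: |$2,873 − $12,800| = $9,927.

$9,927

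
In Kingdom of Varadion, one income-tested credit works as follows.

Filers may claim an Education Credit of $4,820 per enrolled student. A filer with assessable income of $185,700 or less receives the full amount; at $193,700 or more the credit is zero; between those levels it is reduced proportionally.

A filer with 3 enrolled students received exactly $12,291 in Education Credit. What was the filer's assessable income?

Full credit = 3 × $4,820 = $14,460.
$12,291 is 12,291/14,460 of the full $14,460, so 2,169/14,460 of the $8,000 range has been used: income = $185,700 + $8,000 × 2,169/14,460 = $186,900.

$186,900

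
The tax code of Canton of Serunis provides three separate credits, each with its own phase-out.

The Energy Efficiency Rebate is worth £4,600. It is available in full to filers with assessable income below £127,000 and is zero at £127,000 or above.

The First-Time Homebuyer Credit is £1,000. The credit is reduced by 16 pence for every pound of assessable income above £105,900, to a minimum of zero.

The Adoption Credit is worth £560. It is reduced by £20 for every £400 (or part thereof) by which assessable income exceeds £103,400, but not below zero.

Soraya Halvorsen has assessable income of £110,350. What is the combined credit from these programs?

Energy Efficiency Rebate: £110,350 is below the £127,000 cutoff, so the full £4,600 applies.
First-Time Homebuyer Credit: 16% of the £4,450 excess over £105,900 is £712; credit = £1,000 − £712 = £288.
Adoption Credit: income exceeds £103,400 by £6,950, which is 18 full-or-partial £400 increments; reduction = 18 × £20 = £360, leaving £200.
Total: £4,600 + £288 + £200 = £5,088.

£5,088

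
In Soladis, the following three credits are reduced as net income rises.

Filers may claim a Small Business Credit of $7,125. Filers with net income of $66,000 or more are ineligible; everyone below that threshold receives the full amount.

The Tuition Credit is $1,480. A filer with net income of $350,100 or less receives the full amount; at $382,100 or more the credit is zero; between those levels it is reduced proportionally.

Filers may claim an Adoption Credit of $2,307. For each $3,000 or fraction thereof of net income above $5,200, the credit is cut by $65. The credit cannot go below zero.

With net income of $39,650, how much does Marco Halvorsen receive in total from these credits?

Small Business Credit: $39,650 is below the $66,000 cutoff, so the full $7,125 applies.
Tuition Credit: $39,650 is at or below the $350,100 threshold, so the full $1,480 applies.
Adoption Credit: income exceeds $5,200 by $34,450, which is 12 full-or-partial $3,000 increments; reduction = 12 × $65 = $780, leaving $1,527.
Total: $7,125 + $1,480 + $1,527 = $10,132.

$10,132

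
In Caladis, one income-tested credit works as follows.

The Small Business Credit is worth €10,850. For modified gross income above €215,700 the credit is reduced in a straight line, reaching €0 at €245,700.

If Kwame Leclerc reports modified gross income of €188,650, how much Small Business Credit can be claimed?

Small Business Credit: €188,650 is at or below the €215,700 threshold, so the full €10,850 applies.

€10,850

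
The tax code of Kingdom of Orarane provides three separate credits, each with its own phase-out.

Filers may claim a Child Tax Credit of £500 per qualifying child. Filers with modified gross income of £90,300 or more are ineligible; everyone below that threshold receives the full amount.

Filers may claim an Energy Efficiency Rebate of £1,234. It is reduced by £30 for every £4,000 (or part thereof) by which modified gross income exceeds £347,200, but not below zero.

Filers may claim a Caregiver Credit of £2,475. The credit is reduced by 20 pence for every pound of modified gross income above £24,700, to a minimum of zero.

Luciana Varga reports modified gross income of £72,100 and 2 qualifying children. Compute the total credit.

Child Tax Credit: base = 2 × £500 = £1,000. £72,100 is below the £90,300 cutoff, so the full £1,000 applies.
Energy Efficiency Rebate: £72,100 is at or below the £347,200 threshold, so the full £1,234 applies.
Caregiver Credit: 20% of the £47,400 excess over £24,700 is £9,480 ≥ base, so the credit is £0.
Total: £1,000 + £1,234 + £0 = £2,234.

£2,234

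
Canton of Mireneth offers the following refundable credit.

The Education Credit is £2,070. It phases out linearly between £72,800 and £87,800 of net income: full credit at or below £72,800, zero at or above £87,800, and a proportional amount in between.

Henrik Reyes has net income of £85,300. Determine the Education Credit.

Education Credit: £85,300 is £12,500 into a £15,000 phase-out range, leaving 2,500/15,000 of the credit: £2,070 × 2,500/15,000 = £345.

£345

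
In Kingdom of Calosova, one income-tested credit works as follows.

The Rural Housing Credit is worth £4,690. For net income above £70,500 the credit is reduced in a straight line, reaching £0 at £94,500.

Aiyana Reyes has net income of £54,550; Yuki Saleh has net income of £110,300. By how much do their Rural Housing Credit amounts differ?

Aiyana (£54,550): Rural Housing Credit: £54,550 is at or below the £70,500 threshold, so the full £4,690 applies.
Yuki (£110,300): Rural Housing Credit: £110,300 is at or above £94,500, so the credit is £0.
Difference: |£4,690 − £0| = £4,690.

£4,690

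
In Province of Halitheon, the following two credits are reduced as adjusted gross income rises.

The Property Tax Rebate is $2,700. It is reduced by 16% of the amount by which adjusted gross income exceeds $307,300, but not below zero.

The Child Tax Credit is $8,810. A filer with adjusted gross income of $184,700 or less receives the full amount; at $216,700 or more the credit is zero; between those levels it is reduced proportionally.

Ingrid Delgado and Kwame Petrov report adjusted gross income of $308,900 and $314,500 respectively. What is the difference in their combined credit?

Ingrid ($308,900): Property Tax Rebate: 16% of the $1,600 excess over $307,300 is $256; credit = $2,700 − $256 = $2,444. Child Tax Credit: $308,900 is at or above $216,700, so the credit is $0. total $2,444 + $0 = $2,444
Kwame ($314,500): Property Tax Rebate: 16% of the $7,200 excess over $307,300 is $1,152; credit = $2,700 − $1,152 = $1,548. Child Tax Credit: $314,500 is at or above $216,700, so the credit is $0. total $1,548 + $0 = $1,548
Difference: |$2,444 − $1,548| = $896.

$896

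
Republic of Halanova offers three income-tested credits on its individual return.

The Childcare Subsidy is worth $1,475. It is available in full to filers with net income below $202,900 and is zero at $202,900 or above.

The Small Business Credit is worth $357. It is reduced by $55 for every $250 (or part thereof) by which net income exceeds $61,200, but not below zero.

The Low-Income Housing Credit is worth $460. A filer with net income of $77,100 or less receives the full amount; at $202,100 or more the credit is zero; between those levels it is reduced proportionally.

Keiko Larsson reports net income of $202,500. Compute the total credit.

$1,475

Childcare Subsidy: $202,500 is below the $202,900 cutoff, so the full $1,475 applies.
Small Business Credit: income exceeds $61,200 by $141,300 → 566 increments × $55 = $31,130 ≥ base, so the credit is $0.
Low-Income Housing Credit: $202,500 is at or above $202,100, so the credit is $0.
Total: $1,475 + $0 + $0 = $1,475.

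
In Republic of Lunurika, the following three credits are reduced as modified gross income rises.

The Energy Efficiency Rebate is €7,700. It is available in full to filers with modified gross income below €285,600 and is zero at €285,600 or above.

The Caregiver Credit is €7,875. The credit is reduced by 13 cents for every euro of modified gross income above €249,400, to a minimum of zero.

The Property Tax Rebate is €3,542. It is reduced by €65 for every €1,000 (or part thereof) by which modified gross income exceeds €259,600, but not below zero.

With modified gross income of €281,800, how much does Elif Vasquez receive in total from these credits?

€13,410

Energy Efficiency Rebate: €281,800 is below the €285,600 cutoff, so the full €7,700 applies.
Caregiver Credit: 13% of the €32,400 excess over €249,400 is €4,212; credit = €7,875 − €4,212 = €3,663.
Property Tax Rebate: income exceeds €259,600 by €22,200, which is 23 full-or-partial €1,000 increments; reduction = 23 × €65 = €1,495, leaving €2,047.
Total: €7,700 + €3,663 + €2,047 = €13,410.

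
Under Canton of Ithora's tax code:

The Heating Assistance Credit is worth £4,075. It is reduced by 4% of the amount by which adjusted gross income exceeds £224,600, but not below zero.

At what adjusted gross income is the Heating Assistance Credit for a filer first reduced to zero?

The credit falls by 4% of each pound above £224,600, so it reaches zero when the excess is £4,075 / 4% = £101,875: income = £224,600 + £101,875 = £326,475.

£326,475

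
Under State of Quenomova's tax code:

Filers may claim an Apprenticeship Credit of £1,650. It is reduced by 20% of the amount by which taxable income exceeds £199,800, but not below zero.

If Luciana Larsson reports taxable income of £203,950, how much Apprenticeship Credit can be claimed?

£820

Apprenticeship Credit: 20% of the £4,150 excess over £199,800 is £830; credit = £1,650 − £830 = £820.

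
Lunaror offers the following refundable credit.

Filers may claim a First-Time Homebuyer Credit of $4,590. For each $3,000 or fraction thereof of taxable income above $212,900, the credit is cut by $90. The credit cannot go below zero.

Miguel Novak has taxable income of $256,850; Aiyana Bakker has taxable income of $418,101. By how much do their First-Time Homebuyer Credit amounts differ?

Miguel ($256,850): First-Time Homebuyer Credit: income exceeds $212,900 by $43,950, which is 15 full-or-partial $3,000 increments; reduction = 15 × $90 = $1,350, leaving $3,240.
Aiyana ($418,101): First-Time Homebuyer Credit: income exceeds $212,900 by $205,201 → 69 increments × $90 = $6,210 ≥ base, so the credit is $0.
Difference: |$3,240 − $0| = $3,240.

$3,240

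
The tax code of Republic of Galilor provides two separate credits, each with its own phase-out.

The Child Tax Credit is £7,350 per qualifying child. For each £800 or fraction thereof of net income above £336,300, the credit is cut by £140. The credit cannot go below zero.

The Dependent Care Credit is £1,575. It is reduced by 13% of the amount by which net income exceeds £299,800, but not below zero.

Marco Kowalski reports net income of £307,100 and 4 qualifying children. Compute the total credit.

£30,026

Child Tax Credit: base = 4 × £7,350 = £29,400. £307,100 is at or below the £336,300 threshold, so the full £29,400 applies.
Dependent Care Credit: 13% of the £7,300 excess over £299,800 is £949; credit = £1,575 − £949 = £626.
Total: £29,400 + £626 = £30,026.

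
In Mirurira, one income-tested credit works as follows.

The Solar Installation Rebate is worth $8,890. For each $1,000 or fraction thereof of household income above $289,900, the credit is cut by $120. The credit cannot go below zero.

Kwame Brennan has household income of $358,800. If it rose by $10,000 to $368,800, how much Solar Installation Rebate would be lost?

$610

At $358,800 — income exceeds $289,900 by $68,900, which is 69 full-or-partial $1,000 increments; reduction = 69 × $120 = $8,280, leaving $610.
At $368,800 — income exceeds $289,900 by $78,900 → 79 increments × $120 = $9,480 ≥ base, so the credit is $0.
Lost: $610 − $0 = $610.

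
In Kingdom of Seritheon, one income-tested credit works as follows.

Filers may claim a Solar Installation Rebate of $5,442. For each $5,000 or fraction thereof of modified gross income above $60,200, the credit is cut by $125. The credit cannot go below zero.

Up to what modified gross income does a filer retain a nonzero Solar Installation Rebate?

$275,200

After 43 increments the reduction is 43 × $125 = $5,375, leaving $67; one more increment wipes it out. Increment 43 ends at excess 43 × $5,000 = $215,000, so the highest qualifying income is $60,200 + $215,000 = $275,200.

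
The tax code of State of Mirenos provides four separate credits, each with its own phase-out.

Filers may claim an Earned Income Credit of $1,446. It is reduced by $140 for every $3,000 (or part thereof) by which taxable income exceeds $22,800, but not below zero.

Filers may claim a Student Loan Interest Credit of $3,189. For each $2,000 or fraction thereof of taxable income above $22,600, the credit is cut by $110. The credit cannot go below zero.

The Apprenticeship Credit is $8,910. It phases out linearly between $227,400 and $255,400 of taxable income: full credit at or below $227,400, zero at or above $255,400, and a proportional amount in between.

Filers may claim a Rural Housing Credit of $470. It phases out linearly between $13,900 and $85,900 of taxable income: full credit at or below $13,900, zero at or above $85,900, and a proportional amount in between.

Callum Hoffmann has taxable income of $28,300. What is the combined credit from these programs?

$13,311

Earned Income Credit: income exceeds $22,800 by $5,500, which is 2 full-or-partial $3,000 increments; reduction = 2 × $140 = $280, leaving $1,166.
Student Loan Interest Credit: income exceeds $22,600 by $5,700, which is 3 full-or-partial $2,000 increments; reduction = 3 × $110 = $330, leaving $2,859.
Apprenticeship Credit: $28,300 is at or below the $227,400 threshold, so the full $8,910 applies.
Rural Housing Credit: $28,300 is $14,400 into a $72,000 phase-out range, leaving 57,600/72,000 of the credit: $470 × 57,600/72,000 = $376.
Total: $1,166 + $2,859 + $8,910 + $376 = $13,311.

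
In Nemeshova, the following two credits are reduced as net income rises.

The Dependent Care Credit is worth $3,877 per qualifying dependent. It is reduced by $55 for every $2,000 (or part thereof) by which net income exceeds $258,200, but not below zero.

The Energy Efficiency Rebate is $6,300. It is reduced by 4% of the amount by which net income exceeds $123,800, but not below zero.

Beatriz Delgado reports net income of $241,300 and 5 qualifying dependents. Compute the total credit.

Dependent Care Credit: base = 5 × $3,877 = $19,385. $241,300 is at or below the $258,200 threshold, so the full $19,385 applies.
Energy Efficiency Rebate: 4% of the $117,500 excess over $123,800 is $4,700; credit = $6,300 − $4,700 = $1,600.
Total: $19,385 + $1,600 = $20,985.

$20,985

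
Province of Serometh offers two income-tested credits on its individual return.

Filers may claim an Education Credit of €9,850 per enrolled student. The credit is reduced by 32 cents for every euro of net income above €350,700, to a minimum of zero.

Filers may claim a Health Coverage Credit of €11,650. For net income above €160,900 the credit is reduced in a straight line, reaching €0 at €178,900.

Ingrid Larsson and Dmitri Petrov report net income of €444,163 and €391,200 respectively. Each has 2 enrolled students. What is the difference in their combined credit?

Ingrid (€444,163): Education Credit: base = 2 × €9,850 = €19,700. 32% of the €93,463 excess over €350,700 is €29,908.16 ≥ base, so the credit is €0. Health Coverage Credit: €444,163 is at or above €178,900, so the credit is €0. total €0 + €0 = €0
Dmitri (€391,200): Education Credit: base = 2 × €9,850 = €19,700. 32% of the €40,500 excess over €350,700 is €12,960; credit = €19,700 − €12,960 = €6,740. Health Coverage Credit: €391,200 is at or above €178,900, so the credit is €0. total €6,740 + €0 = €6,740
Difference: |€0 − €6,740| = €6,740.

€6,740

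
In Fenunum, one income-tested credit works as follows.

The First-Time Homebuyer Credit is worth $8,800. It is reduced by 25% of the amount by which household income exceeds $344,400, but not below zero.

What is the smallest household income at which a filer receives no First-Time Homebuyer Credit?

$379,600

The credit falls by 25% of each dollar above $344,400, so it reaches zero when the excess is $8,800 / 25% = $35,200: income = $344,400 + $35,200 = $379,600.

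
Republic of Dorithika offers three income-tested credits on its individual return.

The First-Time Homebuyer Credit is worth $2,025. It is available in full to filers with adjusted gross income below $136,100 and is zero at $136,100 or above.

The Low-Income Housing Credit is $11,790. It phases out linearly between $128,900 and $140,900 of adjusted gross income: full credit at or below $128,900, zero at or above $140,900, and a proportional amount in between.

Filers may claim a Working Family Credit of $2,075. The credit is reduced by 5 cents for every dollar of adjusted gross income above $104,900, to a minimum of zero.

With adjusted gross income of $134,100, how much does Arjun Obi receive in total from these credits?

First-Time Homebuyer Credit: $134,100 is below the $136,100 cutoff, so the full $2,025 applies.
Low-Income Housing Credit: $134,100 is $5,200 into a $12,000 phase-out range, leaving 6,800/12,000 of the credit: $11,790 × 6,800/12,000 = $6,681.
Working Family Credit: 5% of the $29,200 excess over $104,900 is $1,460; credit = $2,075 − $1,460 = $615.
Total: $2,025 + $6,681 + $615 = $9,321.

$9,321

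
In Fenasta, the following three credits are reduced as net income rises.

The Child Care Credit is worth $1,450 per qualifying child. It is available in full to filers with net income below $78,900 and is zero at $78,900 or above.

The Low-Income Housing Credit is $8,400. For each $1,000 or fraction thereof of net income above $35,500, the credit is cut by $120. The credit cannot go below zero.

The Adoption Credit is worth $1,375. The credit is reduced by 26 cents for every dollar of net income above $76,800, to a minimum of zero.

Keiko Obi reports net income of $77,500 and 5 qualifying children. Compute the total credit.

$11,803

Child Care Credit: base = 5 × $1,450 = $7,250. $77,500 is below the $78,900 cutoff, so the full $7,250 applies.
Low-Income Housing Credit: income exceeds $35,500 by $42,000, which is 42 full-or-partial $1,000 increments; reduction = 42 × $120 = $5,040, leaving $3,360.
Adoption Credit: 26% of the $700 excess over $76,800 is $182; credit = $1,375 − $182 = $1,193.
Total: $7,250 + $3,360 + $1,193 = $11,803.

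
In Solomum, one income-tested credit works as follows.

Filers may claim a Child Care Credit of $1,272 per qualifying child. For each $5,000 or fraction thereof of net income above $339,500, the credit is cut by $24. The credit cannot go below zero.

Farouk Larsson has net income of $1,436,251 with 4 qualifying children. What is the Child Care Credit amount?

Child Care Credit: base = 4 × $1,272 = $5,088. income exceeds $339,500 by $1,096,751 → 220 increments × $24 = $5,280 ≥ base, so the credit is $0.

$0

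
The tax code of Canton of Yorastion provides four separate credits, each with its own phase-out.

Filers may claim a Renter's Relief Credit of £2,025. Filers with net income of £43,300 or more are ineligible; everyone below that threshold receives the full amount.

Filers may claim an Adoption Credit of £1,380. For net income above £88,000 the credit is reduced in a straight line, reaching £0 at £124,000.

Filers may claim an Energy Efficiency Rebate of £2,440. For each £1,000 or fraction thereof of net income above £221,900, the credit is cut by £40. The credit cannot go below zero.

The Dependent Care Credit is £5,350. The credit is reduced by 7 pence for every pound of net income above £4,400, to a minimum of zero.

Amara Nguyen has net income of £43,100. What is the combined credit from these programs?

Renter's Relief Credit: £43,100 is below the £43,300 cutoff, so the full £2,025 applies.
Adoption Credit: £43,100 is at or below the £88,000 threshold, so the full £1,380 applies.
Energy Efficiency Rebate: £43,100 is at or below the £221,900 threshold, so the full £2,440 applies.
Dependent Care Credit: 7% of the £38,700 excess over £4,400 is £2,709; credit = £5,350 − £2,709 = £2,641.
Total: £2,025 + £1,380 + £2,440 + £2,641 = £8,486.

£8,486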